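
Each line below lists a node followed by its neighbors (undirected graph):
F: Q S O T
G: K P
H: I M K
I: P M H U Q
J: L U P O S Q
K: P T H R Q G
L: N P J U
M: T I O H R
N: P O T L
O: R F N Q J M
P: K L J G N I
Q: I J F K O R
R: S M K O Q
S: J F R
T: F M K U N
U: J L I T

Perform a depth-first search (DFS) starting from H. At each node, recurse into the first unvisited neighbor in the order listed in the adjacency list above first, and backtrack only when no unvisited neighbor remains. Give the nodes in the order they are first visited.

Visit H
H → I
I → P
P → K
K → T
T → F
F → Q
Q → J
J → L
L → N
N → O
O → R
R → S
R → M
L → U
K → G

H I P K T F Q J L N O R S M U G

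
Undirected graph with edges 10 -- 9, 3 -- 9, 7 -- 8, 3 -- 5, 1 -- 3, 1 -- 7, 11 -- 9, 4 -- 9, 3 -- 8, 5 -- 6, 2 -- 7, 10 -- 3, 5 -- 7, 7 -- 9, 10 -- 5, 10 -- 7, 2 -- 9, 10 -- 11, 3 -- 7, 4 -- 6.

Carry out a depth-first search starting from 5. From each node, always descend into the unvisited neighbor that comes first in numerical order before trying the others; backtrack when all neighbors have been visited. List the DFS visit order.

5 3 1 7 2 9 4 6 10 11 8

Visit 5
5 → 3
3 → 1
1 → 7
7 → 2
2 → 9
9 → 4
4 → 6
9 → 10
10 → 11
7 → 8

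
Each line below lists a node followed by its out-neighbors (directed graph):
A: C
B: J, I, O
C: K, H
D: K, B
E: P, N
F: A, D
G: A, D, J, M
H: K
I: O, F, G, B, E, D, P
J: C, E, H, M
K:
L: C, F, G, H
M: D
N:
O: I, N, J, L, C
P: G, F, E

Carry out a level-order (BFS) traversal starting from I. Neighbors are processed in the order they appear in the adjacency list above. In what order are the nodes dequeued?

Visit I; enqueue O, F, G, B, E, D, P → queue [O, F, G, B, E, D, P]
Visit O; enqueue N, J, L, C → queue [F, G, B, E, D, P, N, J, L, C]
Visit F; enqueue A → queue [G, B, E, D, P, N, J, L, C, A]
Visit G; enqueue M → queue [B, E, D, P, N, J, L, C, A, M]
Visit B → queue [E, D, P, N, J, L, C, A, M]
Visit E → queue [D, P, N, J, L, C, A, M]
Visit D; enqueue K → queue [P, N, J, L, C, A, M, K]
Visit P → queue [N, J, L, C, A, M, K]
Visit N → queue [J, L, C, A, M, K]
Visit J; enqueue H → queue [L, C, A, M, K, H]
Visit L → queue [C, A, M, K, H]
Visit C → queue [A, M, K, H]
Visit A → queue [M, K, H]
Visit M → queue [K, H]
Visit K → queue [H]
Visit H → queue []

I O F G B E D P N J L C A M K H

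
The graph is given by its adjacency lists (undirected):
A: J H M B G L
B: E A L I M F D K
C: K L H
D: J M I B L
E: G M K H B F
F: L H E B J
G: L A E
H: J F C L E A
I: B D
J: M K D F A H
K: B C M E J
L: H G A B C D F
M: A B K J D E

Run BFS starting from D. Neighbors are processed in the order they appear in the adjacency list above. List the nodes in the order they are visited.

D J M I B L K F A H E G C

Visit D; enqueue J, M, I, B, L → queue [J, M, I, B, L]
Visit J; enqueue K, F, A, H → queue [M, I, B, L, K, F, A, H]
Visit M; enqueue E → queue [I, B, L, K, F, A, H, E]
Visit I → queue [B, L, K, F, A, H, E]
Visit B → queue [L, K, F, A, H, E]
Visit L; enqueue G, C → queue [K, F, A, H, E, G, C]
Visit K → queue [F, A, H, E, G, C]
Visit F → queue [A, H, E, G, C]
Visit A → queue [H, E, G, C]
Visit H → queue [E, G, C]
Visit E → queue [G, C]
Visit G → queue [C]
Visit C → queue []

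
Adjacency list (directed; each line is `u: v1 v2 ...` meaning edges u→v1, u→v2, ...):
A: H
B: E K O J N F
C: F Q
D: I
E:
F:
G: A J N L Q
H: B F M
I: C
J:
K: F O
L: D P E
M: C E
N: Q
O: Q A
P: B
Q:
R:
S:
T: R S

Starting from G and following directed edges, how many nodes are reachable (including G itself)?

BFS from G visits: G, Q, N, L, J, A, P, E, D, H, B, I, M, F, O, K, C
Reachable nodes: 17 of 20 total.

17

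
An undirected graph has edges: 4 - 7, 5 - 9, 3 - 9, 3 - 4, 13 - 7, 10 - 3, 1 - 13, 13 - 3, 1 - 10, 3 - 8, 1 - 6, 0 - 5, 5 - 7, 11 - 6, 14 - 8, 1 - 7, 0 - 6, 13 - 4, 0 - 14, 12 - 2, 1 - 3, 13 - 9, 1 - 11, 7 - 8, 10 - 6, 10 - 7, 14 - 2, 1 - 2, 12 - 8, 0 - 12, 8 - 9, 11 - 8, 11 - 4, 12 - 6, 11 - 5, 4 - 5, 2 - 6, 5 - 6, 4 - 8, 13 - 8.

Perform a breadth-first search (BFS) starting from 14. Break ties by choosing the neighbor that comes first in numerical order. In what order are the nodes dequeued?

14 -> 0 -> 2 -> 8 -> 5 -> 6 -> 12 -> 1 -> 3 -> 4 -> 7 -> 9 -> 11 -> 13 -> 10

Visit 14; enqueue 0, 2, 8 → queue [0, 2, 8]
Visit 0; enqueue 5, 6, 12 → queue [2, 8, 5, 6, 12]
Visit 2; enqueue 1 → queue [8, 5, 6, 12, 1]
Visit 8; enqueue 3, 4, 7, 9, 11, 13 → queue [5, 6, 12, 1, 3, 4, 7, 9, 11, 13]
Visit 5 → queue [6, 12, 1, 3, 4, 7, 9, 11, 13]
Visit 6; enqueue 10 → queue [12, 1, 3, 4, 7, 9, 11, 13, 10]
Visit 12 → queue [1, 3, 4, 7, 9, 11, 13, 10]
Visit 1 → queue [3, 4, 7, 9, 11, 13, 10]
Visit 3 → queue [4, 7, 9, 11, 13, 10]
Visit 4 → queue [7, 9, 11, 13, 10]
Visit 7 → queue [9, 11, 13, 10]
Visit 9 → queue [11, 13, 10]
Visit 11 → queue [13, 10]
Visit 13 → queue [10]
Visit 10 → queue []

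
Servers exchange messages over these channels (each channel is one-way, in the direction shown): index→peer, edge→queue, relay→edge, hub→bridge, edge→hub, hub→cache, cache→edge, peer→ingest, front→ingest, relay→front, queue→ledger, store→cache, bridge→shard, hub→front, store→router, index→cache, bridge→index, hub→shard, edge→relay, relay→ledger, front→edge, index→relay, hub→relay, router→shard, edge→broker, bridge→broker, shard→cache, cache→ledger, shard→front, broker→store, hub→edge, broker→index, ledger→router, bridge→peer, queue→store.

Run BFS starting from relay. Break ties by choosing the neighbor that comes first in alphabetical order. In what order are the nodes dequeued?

relay → edge → front → ledger → broker → hub → queue → ingest → router → index → store → bridge → cache → shard → peer

Visit relay; enqueue edge, front, ledger → queue [edge, front, ledger]
Visit edge; enqueue broker, hub, queue → queue [front, ledger, broker, hub, queue]
Visit front; enqueue ingest → queue [ledger, broker, hub, queue, ingest]
Visit ledger; enqueue router → queue [broker, hub, queue, ingest, router]
Visit broker; enqueue index, store → queue [hub, queue, ingest, router, index, store]
Visit hub; enqueue bridge, cache, shard → queue [queue, ingest, router, index, store, bridge, cache, shard]
Visit queue → queue [ingest, router, index, store, bridge, cache, shard]
Visit ingest → queue [router, index, store, bridge, cache, shard]
Visit router → queue [index, store, bridge, cache, shard]
Visit index; enqueue peer → queue [store, bridge, cache, shard, peer]
Visit store → queue [bridge, cache, shard, peer]
Visit bridge → queue [cache, shard, peer]
Visit cache → queue [shard, peer]
Visit shard → queue [peer]
Visit peer → queue []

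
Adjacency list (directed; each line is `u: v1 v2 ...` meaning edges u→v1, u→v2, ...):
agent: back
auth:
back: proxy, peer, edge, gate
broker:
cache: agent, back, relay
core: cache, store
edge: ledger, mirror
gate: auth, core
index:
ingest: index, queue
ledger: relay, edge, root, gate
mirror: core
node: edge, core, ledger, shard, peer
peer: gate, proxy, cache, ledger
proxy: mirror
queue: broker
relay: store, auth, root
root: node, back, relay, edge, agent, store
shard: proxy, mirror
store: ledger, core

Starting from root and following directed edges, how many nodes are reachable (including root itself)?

16

BFS from root visits: root, node, back, relay, edge, agent, store, core, ledger, shard, peer, proxy, gate, auth, mirror, cache
Reachable nodes: 16 of 20 total.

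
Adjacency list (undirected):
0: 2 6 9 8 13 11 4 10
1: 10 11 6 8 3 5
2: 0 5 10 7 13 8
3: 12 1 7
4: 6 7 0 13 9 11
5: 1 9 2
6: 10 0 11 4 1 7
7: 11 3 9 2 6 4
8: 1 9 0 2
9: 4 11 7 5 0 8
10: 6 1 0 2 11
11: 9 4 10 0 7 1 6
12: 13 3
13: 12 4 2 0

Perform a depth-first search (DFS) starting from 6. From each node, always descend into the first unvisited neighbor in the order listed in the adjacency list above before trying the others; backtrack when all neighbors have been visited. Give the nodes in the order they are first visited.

6, 10, 1, 11, 9, 4, 7, 3, 12, 13, 2, 0, 8, 5

Visit 6
6 → 10
10 → 1
1 → 11
11 → 9
9 → 4
4 → 7
7 → 3
3 → 12
12 → 13
13 → 2
2 → 0
0 → 8
2 → 5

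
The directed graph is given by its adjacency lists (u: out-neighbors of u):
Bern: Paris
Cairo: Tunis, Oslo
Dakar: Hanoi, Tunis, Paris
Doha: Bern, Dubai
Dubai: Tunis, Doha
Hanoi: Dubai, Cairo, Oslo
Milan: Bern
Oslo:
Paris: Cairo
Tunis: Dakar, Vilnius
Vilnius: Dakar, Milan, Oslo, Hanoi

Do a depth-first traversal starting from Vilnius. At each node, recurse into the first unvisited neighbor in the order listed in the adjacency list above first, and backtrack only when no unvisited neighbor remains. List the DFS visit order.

Vilnius → Dakar → Hanoi → Dubai → Tunis → Doha → Bern → Paris → Cairo → Oslo → Milan

Visit Vilnius
Vilnius → Dakar
Dakar → Hanoi
Hanoi → Dubai
Dubai → Tunis
Dubai → Doha
Doha → Bern
Bern → Paris
Paris → Cairo
Cairo → Oslo
Vilnius → Milan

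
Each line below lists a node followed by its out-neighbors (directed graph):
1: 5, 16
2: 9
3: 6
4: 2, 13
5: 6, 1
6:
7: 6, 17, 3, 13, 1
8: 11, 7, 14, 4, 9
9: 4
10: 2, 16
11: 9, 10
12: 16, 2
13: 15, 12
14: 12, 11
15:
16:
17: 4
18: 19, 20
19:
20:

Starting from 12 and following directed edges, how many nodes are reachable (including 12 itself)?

7

BFS from 12 visits: 12, 16, 2, 9, 4, 13, 15
Reachable nodes: 7 of 20 total.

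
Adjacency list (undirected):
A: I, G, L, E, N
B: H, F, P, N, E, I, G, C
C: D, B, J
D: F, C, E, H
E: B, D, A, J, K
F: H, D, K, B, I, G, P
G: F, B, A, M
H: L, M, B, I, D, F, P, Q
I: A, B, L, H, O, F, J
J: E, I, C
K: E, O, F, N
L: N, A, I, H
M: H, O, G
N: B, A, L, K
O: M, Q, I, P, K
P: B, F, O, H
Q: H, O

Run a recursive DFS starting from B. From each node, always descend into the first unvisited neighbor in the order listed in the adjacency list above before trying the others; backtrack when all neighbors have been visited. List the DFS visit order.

Visit B
B → H
H → L
L → N
N → A
A → I
I → O
O → M
M → G
G → F
F → D
D → C
C → J
J → E
E → K
F → P
O → Q

B -> H -> L -> N -> A -> I -> O -> M -> G -> F -> D -> C -> J -> E -> K -> P -> Q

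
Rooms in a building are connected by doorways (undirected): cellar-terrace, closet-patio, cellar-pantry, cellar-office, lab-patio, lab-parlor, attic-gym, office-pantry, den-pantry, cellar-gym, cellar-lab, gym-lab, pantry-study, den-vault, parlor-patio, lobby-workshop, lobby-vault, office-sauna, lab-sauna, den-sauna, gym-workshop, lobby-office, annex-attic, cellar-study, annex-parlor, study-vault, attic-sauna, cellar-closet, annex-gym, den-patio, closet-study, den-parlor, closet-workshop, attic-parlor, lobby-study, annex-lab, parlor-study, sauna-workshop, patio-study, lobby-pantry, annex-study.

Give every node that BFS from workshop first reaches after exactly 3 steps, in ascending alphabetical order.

parlor, terrace

Level 0: workshop
Level 1: closet, gym, lobby, sauna
Level 2: annex, attic, cellar, den, lab, office, pantry, patio, study, vault
Level 3: parlor, terrace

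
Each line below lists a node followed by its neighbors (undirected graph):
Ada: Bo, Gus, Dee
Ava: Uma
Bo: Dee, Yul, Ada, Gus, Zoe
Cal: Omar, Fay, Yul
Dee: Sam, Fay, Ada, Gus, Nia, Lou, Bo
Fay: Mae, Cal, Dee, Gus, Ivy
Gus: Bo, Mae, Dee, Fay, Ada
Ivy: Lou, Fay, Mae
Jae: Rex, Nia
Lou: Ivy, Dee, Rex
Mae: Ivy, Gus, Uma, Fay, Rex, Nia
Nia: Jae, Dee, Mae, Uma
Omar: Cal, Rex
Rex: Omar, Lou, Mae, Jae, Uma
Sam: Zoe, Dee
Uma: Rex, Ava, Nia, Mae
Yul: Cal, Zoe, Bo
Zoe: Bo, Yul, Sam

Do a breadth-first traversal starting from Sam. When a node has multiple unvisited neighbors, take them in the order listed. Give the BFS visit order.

Sam Zoe Dee Bo Yul Fay Ada Gus Nia Lou Cal Mae Ivy Jae Uma Rex Omar Ava

Visit Sam; enqueue Zoe, Dee → queue [Zoe, Dee]
Visit Zoe; enqueue Bo, Yul → queue [Dee, Bo, Yul]
Visit Dee; enqueue Fay, Ada, Gus, Nia, Lou → queue [Bo, Yul, Fay, Ada, Gus, Nia, Lou]
Visit Bo → queue [Yul, Fay, Ada, Gus, Nia, Lou]
Visit Yul; enqueue Cal → queue [Fay, Ada, Gus, Nia, Lou, Cal]
Visit Fay; enqueue Mae, Ivy → queue [Ada, Gus, Nia, Lou, Cal, Mae, Ivy]
Visit Ada → queue [Gus, Nia, Lou, Cal, Mae, Ivy]
Visit Gus → queue [Nia, Lou, Cal, Mae, Ivy]
Visit Nia; enqueue Jae, Uma → queue [Lou, Cal, Mae, Ivy, Jae, Uma]
Visit Lou; enqueue Rex → queue [Cal, Mae, Ivy, Jae, Uma, Rex]
Visit Cal; enqueue Omar → queue [Mae, Ivy, Jae, Uma, Rex, Omar]
Visit Mae → queue [Ivy, Jae, Uma, Rex, Omar]
Visit Ivy → queue [Jae, Uma, Rex, Omar]
Visit Jae → queue [Uma, Rex, Omar]
Visit Uma; enqueue Ava → queue [Rex, Omar, Ava]
Visit Rex → queue [Omar, Ava]
Visit Omar → queue [Ava]
Visit Ava → queue []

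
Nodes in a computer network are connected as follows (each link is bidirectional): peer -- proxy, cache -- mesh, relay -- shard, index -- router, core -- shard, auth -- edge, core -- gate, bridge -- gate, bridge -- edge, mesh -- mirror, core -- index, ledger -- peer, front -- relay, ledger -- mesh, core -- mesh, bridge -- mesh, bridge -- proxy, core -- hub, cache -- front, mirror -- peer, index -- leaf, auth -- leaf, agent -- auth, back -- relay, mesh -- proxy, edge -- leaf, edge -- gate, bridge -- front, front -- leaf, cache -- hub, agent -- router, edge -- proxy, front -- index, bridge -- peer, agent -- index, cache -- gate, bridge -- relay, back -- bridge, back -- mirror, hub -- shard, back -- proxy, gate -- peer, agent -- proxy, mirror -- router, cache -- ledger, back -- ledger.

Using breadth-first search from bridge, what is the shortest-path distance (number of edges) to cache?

Level 0: bridge
Level 1: back, edge, front, gate, mesh, peer, proxy, relay
Level 2: agent, auth, cache, core, index, leaf, ledger, mirror, shard
Level 3: hub, router
cache first appears at level 2.

2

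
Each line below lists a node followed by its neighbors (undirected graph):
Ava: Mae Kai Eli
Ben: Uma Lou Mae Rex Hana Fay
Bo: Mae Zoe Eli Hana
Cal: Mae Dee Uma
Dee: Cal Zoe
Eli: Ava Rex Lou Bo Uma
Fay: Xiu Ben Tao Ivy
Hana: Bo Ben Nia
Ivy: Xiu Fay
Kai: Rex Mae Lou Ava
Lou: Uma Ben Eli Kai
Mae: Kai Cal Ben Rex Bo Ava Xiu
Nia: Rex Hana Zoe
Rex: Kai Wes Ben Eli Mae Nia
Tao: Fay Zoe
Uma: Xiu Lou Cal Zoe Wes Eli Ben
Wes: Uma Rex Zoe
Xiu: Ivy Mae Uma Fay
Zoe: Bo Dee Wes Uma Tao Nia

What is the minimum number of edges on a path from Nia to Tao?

2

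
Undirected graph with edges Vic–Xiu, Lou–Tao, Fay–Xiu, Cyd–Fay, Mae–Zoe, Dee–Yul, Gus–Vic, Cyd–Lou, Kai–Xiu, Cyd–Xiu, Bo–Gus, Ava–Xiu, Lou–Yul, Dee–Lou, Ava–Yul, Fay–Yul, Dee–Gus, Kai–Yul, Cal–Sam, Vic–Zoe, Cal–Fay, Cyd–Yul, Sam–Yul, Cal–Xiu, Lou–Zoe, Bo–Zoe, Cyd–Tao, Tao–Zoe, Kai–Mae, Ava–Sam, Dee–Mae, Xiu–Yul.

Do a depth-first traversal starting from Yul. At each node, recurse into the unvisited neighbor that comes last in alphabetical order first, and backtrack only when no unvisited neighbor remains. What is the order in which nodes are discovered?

Visit Yul
Yul → Xiu
Xiu → Vic
Vic → Zoe
Zoe → Tao
Tao → Lou
Lou → Dee
Dee → Mae
Mae → Kai
Dee → Gus
Gus → Bo
Lou → Cyd
Cyd → Fay
Fay → Cal
Cal → Sam
Sam → Ava

Yul, Xiu, Vic, Zoe, Tao, Lou, Dee, Mae, Kai, Gus, Bo, Cyd, Fay, Cal, Sam, Ava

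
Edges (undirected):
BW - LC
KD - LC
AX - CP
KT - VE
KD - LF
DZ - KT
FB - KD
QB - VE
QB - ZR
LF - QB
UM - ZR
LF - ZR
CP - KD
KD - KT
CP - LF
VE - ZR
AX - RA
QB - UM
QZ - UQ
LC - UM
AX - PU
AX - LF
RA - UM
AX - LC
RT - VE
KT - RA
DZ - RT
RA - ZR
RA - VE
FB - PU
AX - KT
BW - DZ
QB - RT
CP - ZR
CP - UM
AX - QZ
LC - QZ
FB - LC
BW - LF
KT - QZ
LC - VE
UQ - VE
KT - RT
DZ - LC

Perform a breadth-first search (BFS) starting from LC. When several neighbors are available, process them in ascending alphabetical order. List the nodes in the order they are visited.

Visit LC; enqueue AX, BW, DZ, FB, KD, QZ, UM, VE → queue [AX, BW, DZ, FB, KD, QZ, UM, VE]
Visit AX; enqueue CP, KT, LF, PU, RA → queue [BW, DZ, FB, KD, QZ, UM, VE, CP, KT, LF, PU, RA]
Visit BW → queue [DZ, FB, KD, QZ, UM, VE, CP, KT, LF, PU, RA]
Visit DZ; enqueue RT → queue [FB, KD, QZ, UM, VE, CP, KT, LF, PU, RA, RT]
Visit FB → queue [KD, QZ, UM, VE, CP, KT, LF, PU, RA, RT]
Visit KD → queue [QZ, UM, VE, CP, KT, LF, PU, RA, RT]
Visit QZ; enqueue UQ → queue [UM, VE, CP, KT, LF, PU, RA, RT, UQ]
Visit UM; enqueue QB, ZR → queue [VE, CP, KT, LF, PU, RA, RT, UQ, QB, ZR]
Visit VE → queue [CP, KT, LF, PU, RA, RT, UQ, QB, ZR]
Visit CP → queue [KT, LF, PU, RA, RT, UQ, QB, ZR]
Visit KT → queue [LF, PU, RA, RT, UQ, QB, ZR]
Visit LF → queue [PU, RA, RT, UQ, QB, ZR]
Visit PU → queue [RA, RT, UQ, QB, ZR]
Visit RA → queue [RT, UQ, QB, ZR]
Visit RT → queue [UQ, QB, ZR]
Visit UQ → queue [QB, ZR]
Visit QB → queue [ZR]
Visit ZR → queue []

LC, AX, BW, DZ, FB, KD, QZ, UM, VE, CP, KT, LF, PU, RA, RT, UQ, QB, ZR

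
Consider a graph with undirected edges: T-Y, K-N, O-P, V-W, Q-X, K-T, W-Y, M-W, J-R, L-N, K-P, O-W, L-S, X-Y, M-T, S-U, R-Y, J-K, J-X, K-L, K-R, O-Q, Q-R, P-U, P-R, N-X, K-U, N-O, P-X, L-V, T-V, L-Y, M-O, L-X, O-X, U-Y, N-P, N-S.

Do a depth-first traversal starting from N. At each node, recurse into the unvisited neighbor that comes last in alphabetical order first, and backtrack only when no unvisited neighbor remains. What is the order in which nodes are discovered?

N → X → Y → W → V → T → M → O → Q → R → P → U → S → L → K → J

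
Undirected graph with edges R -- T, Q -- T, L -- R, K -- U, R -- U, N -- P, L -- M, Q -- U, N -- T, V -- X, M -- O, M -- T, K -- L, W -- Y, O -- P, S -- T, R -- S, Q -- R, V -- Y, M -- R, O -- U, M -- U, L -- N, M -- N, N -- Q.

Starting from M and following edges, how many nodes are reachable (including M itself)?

11

BFS from M visits: M, L, N, O, R, T, U, K, P, Q, S
Reachable nodes: 11 of 15 total.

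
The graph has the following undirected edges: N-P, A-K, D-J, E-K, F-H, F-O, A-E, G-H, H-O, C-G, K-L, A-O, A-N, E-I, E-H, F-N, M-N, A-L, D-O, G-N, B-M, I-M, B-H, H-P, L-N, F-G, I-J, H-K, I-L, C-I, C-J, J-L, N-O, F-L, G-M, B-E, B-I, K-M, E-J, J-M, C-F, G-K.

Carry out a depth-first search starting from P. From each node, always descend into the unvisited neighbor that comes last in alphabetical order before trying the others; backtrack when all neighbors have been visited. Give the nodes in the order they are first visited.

Visit P
P → N
N → O
O → H
H → K
K → M
M → J
J → L
L → I
I → E
E → B
E → A
I → C
C → G
G → F
J → D

P → N → O → H → K → M → J → L → I → E → B → A → C → G → F → D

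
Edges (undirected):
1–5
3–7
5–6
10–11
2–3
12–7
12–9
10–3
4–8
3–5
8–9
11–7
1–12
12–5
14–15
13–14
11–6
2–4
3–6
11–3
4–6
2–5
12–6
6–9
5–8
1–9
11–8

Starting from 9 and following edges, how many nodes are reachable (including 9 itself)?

BFS from 9 visits: 9, 12, 8, 6, 1, 7, 5, 11, 4, 3, 2, 10
Reachable nodes: 12 of 15 total.

12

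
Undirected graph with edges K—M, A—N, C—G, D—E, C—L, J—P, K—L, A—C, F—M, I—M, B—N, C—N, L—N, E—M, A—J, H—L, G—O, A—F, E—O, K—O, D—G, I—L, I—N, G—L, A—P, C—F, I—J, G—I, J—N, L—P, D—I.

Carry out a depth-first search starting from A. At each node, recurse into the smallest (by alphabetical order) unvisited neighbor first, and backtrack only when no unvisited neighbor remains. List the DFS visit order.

A → C → F → M → E → D → G → I → J → N → B → L → H → K → O → P

Visit A
A → C
C → F
F → M
M → E
E → D
D → G
G → I
I → J
J → N
N → B
N → L
L → H
L → K
K → O
L → P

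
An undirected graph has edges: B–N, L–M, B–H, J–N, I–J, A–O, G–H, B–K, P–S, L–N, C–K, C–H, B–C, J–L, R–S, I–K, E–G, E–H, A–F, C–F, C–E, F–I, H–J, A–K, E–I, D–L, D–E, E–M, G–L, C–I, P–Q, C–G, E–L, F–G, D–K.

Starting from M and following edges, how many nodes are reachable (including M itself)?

BFS from M visits: M, E, L, C, D, G, H, I, J, N, B, F, K, A, O
Reachable nodes: 15 of 19 total.

15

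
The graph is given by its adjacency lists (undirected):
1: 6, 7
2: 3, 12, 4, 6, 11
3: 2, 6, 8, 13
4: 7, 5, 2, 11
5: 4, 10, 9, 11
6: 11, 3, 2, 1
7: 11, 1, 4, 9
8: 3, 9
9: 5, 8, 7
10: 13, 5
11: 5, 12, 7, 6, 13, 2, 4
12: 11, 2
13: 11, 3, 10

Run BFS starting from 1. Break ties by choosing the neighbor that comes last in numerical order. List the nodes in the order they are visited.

Visit 1; enqueue 7, 6 → queue [7, 6]
Visit 7; enqueue 11, 9, 4 → queue [6, 11, 9, 4]
Visit 6; enqueue 3, 2 → queue [11, 9, 4, 3, 2]
Visit 11; enqueue 13, 12, 5 → queue [9, 4, 3, 2, 13, 12, 5]
Visit 9; enqueue 8 → queue [4, 3, 2, 13, 12, 5, 8]
Visit 4 → queue [3, 2, 13, 12, 5, 8]
Visit 3 → queue [2, 13, 12, 5, 8]
Visit 2 → queue [13, 12, 5, 8]
Visit 13; enqueue 10 → queue [12, 5, 8, 10]
Visit 12 → queue [5, 8, 10]
Visit 5 → queue [8, 10]
Visit 8 → queue [10]
Visit 10 → queue []

1, 7, 6, 11, 9, 4, 3, 2, 13, 12, 5, 8, 10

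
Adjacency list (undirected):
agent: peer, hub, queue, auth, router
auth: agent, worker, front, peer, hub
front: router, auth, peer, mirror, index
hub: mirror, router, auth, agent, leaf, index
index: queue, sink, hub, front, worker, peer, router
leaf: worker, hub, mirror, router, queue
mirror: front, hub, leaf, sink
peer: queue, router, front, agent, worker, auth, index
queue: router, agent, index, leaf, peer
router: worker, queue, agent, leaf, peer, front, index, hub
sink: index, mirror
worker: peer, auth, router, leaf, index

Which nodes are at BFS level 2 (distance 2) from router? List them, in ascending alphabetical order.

Level 0: router
Level 1: agent, front, hub, index, leaf, peer, queue, worker
Level 2: auth, mirror, sink

auth, mirror, sink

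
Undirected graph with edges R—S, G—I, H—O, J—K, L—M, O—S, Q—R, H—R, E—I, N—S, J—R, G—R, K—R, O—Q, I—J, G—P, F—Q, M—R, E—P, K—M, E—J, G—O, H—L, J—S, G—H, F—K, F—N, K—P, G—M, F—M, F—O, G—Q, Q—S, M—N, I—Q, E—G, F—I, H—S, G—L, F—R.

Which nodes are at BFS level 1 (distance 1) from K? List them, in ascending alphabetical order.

F, J, M, P, R

Level 0: K
Level 1: F, J, M, P, R
Level 2: E, G, H, I, L, N, O, Q, S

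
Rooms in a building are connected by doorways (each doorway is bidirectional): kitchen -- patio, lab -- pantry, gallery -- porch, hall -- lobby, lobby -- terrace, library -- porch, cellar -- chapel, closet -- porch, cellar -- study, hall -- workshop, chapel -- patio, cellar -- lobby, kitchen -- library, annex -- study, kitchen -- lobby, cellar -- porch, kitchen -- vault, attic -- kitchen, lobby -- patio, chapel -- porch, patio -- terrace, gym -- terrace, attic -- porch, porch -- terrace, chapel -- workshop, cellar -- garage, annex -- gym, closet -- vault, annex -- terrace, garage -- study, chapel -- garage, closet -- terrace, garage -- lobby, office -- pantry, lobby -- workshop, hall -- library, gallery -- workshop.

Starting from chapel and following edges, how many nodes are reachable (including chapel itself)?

18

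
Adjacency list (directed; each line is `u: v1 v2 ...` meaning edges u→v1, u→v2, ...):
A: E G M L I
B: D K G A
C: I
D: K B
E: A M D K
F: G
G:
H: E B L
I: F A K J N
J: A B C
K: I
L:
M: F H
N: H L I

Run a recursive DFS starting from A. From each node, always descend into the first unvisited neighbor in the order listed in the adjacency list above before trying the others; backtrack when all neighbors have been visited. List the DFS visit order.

A, E, M, F, G, H, B, D, K, I, J, C, N, L

Visit A
A → E
E → M
M → F
F → G
M → H
H → B
B → D
D → K
K → I
I → J
J → C
I → N
N → L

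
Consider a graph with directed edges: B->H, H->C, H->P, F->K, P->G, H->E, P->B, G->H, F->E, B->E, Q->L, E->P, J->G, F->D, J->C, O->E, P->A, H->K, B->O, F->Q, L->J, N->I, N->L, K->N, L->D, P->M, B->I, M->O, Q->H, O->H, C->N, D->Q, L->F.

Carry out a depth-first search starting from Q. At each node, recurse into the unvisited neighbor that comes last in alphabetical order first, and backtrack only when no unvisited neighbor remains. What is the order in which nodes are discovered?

Visit Q
Q → L
L → J
J → G
G → H
H → P
P → M
M → O
O → E
P → B
B → I
P → A
H → K
K → N
H → C
L → F
F → D

Q -> L -> J -> G -> H -> P -> M -> O -> E -> B -> I -> A -> K -> N -> C -> F -> D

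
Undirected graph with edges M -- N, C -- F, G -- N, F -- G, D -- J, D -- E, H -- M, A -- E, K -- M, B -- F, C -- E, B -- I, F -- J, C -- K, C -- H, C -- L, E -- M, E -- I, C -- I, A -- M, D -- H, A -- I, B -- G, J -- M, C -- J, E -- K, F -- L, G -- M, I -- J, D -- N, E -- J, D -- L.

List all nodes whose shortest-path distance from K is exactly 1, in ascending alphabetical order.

Level 0: K
Level 1: C, E, M
Level 2: A, D, F, G, H, I, J, L, N
Level 3: B

C, E, M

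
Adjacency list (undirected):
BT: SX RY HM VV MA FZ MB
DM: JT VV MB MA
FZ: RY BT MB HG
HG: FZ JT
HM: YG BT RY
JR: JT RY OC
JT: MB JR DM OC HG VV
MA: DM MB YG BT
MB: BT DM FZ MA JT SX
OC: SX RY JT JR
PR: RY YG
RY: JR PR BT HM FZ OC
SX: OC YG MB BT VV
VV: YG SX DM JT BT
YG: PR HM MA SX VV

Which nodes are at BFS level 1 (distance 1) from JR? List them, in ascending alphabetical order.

Level 0: JR
Level 1: JT, OC, RY
Level 2: BT, DM, FZ, HG, HM, MB, PR, SX, VV
Level 3: MA, YG

JT, OC, RY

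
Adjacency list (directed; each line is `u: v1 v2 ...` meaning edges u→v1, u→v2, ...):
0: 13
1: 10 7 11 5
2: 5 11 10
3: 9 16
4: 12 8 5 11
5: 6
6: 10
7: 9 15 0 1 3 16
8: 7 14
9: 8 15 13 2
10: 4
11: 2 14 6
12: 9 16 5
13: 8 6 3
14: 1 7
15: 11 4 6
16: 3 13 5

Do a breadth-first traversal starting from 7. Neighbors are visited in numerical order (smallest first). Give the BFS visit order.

7 -> 0 -> 1 -> 3 -> 9 -> 15 -> 16 -> 13 -> 5 -> 10 -> 11 -> 2 -> 8 -> 4 -> 6 -> 14 -> 12

Visit 7; enqueue 0, 1, 3, 9, 15, 16 → queue [0, 1, 3, 9, 15, 16]
Visit 0; enqueue 13 → queue [1, 3, 9, 15, 16, 13]
Visit 1; enqueue 5, 10, 11 → queue [3, 9, 15, 16, 13, 5, 10, 11]
Visit 3 → queue [9, 15, 16, 13, 5, 10, 11]
Visit 9; enqueue 2, 8 → queue [15, 16, 13, 5, 10, 11, 2, 8]
Visit 15; enqueue 4, 6 → queue [16, 13, 5, 10, 11, 2, 8, 4, 6]
Visit 16 → queue [13, 5, 10, 11, 2, 8, 4, 6]
Visit 13 → queue [5, 10, 11, 2, 8, 4, 6]
Visit 5 → queue [10, 11, 2, 8, 4, 6]
Visit 10 → queue [11, 2, 8, 4, 6]
Visit 11; enqueue 14 → queue [2, 8, 4, 6, 14]
Visit 2 → queue [8, 4, 6, 14]
Visit 8 → queue [4, 6, 14]
Visit 4; enqueue 12 → queue [6, 14, 12]
Visit 6 → queue [14, 12]
Visit 14 → queue [12]
Visit 12 → queue []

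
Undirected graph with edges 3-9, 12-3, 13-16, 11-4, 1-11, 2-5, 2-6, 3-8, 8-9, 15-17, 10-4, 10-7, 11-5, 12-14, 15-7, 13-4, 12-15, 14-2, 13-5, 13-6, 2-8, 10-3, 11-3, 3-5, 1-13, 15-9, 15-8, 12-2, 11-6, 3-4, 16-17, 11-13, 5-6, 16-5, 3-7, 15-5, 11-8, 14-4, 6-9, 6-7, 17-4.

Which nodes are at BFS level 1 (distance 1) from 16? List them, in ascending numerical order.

5, 13, 17

Level 0: 16
Level 1: 5, 13, 17
Level 2: 1, 2, 3, 4, 6, 11, 15
Level 3: 7, 8, 9, 10, 12, 14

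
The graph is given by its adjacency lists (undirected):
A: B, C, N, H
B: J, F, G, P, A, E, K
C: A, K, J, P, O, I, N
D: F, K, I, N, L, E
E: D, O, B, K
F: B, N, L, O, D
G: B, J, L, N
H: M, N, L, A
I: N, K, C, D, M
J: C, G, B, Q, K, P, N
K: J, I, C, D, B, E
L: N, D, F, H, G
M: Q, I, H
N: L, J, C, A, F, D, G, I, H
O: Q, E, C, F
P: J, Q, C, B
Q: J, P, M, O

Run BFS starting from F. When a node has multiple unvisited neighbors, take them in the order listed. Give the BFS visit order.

Visit F; enqueue B, N, L, O, D → queue [B, N, L, O, D]
Visit B; enqueue J, G, P, A, E, K → queue [N, L, O, D, J, G, P, A, E, K]
Visit N; enqueue C, I, H → queue [L, O, D, J, G, P, A, E, K, C, I, H]
Visit L → queue [O, D, J, G, P, A, E, K, C, I, H]
Visit O; enqueue Q → queue [D, J, G, P, A, E, K, C, I, H, Q]
Visit D → queue [J, G, P, A, E, K, C, I, H, Q]
Visit J → queue [G, P, A, E, K, C, I, H, Q]
Visit G → queue [P, A, E, K, C, I, H, Q]
Visit P → queue [A, E, K, C, I, H, Q]
Visit A → queue [E, K, C, I, H, Q]
Visit E → queue [K, C, I, H, Q]
Visit K → queue [C, I, H, Q]
Visit C → queue [I, H, Q]
Visit I; enqueue M → queue [H, Q, M]
Visit H → queue [Q, M]
Visit Q → queue [M]
Visit M → queue []

F, B, N, L, O, D, J, G, P, A, E, K, C, I, H, Q, M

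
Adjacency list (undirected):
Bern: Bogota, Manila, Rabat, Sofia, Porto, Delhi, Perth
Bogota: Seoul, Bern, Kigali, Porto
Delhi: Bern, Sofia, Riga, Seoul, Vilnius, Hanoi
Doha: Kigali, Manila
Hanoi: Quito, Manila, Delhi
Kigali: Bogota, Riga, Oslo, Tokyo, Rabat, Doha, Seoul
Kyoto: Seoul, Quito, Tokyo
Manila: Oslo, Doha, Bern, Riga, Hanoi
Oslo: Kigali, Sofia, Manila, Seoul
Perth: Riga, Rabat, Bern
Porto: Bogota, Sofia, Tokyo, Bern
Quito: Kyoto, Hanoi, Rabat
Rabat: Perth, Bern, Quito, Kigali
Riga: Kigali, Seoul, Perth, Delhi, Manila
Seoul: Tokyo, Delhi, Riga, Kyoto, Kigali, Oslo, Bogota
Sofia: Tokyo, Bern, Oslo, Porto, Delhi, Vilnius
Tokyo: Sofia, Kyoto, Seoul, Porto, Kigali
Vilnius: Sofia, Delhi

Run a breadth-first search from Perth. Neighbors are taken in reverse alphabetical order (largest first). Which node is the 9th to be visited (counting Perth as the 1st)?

Quito

Visit Perth; enqueue Riga, Rabat, Bern → queue [Riga, Rabat, Bern]
Visit Riga; enqueue Seoul, Manila, Kigali, Delhi → queue [Rabat, Bern, Seoul, Manila, Kigali, Delhi]
Visit Rabat; enqueue Quito → queue [Bern, Seoul, Manila, Kigali, Delhi, Quito]
Visit Bern; enqueue Sofia, Porto, Bogota → queue [Seoul, Manila, Kigali, Delhi, Quito, Sofia, Porto, Bogota]
Visit Seoul; enqueue Tokyo, Oslo, Kyoto → queue [Manila, Kigali, Delhi, Quito, Sofia, Porto, Bogota, Tokyo, Oslo, Kyoto]
Visit Manila; enqueue Hanoi, Doha → queue [Kigali, Delhi, Quito, Sofia, Porto, Bogota, Tokyo, Oslo, Kyoto, Hanoi, Doha]
Visit Kigali → queue [Delhi, Quito, Sofia, Porto, Bogota, Tokyo, Oslo, Kyoto, Hanoi, Doha]
Visit Delhi; enqueue Vilnius → queue [Quito, Sofia, Porto, Bogota, Tokyo, Oslo, Kyoto, Hanoi, Doha, Vilnius]
Visit Quito → queue [Sofia, Porto, Bogota, Tokyo, Oslo, Kyoto, Hanoi, Doha, Vilnius]
Visit Sofia → queue [Porto, Bogota, Tokyo, Oslo, Kyoto, Hanoi, Doha, Vilnius]
Visit Porto → queue [Bogota, Tokyo, Oslo, Kyoto, Hanoi, Doha, Vilnius]
Visit Bogota → queue [Tokyo, Oslo, Kyoto, Hanoi, Doha, Vilnius]
Visit Tokyo → queue [Oslo, Kyoto, Hanoi, Doha, Vilnius]
Visit Oslo → queue [Kyoto, Hanoi, Doha, Vilnius]
Visit Kyoto → queue [Hanoi, Doha, Vilnius]
Visit Hanoi → queue [Doha, Vilnius]
Visit Doha → queue [Vilnius]
Visit Vilnius → queue []

Visit order: Perth, Riga, Rabat, Bern, Seoul, Manila, Kigali, Delhi, Quito, Sofia, Porto, Bogota, Tokyo, Oslo, Kyoto, Hanoi, Doha, Vilnius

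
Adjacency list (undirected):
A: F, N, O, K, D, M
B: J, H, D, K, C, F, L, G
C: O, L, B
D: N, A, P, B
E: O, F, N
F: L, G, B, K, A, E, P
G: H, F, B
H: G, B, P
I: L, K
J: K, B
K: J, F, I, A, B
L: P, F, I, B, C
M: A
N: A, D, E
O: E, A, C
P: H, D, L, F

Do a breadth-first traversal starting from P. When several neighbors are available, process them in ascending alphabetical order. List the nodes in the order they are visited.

Visit P; enqueue D, F, H, L → queue [D, F, H, L]
Visit D; enqueue A, B, N → queue [F, H, L, A, B, N]
Visit F; enqueue E, G, K → queue [H, L, A, B, N, E, G, K]
Visit H → queue [L, A, B, N, E, G, K]
Visit L; enqueue C, I → queue [A, B, N, E, G, K, C, I]
Visit A; enqueue M, O → queue [B, N, E, G, K, C, I, M, O]
Visit B; enqueue J → queue [N, E, G, K, C, I, M, O, J]
Visit N → queue [E, G, K, C, I, M, O, J]
Visit E → queue [G, K, C, I, M, O, J]
Visit G → queue [K, C, I, M, O, J]
Visit K → queue [C, I, M, O, J]
Visit C → queue [I, M, O, J]
Visit I → queue [M, O, J]
Visit M → queue [O, J]
Visit O → queue [J]
Visit J → queue []

P, D, F, H, L, A, B, N, E, G, K, C, I, M, O, J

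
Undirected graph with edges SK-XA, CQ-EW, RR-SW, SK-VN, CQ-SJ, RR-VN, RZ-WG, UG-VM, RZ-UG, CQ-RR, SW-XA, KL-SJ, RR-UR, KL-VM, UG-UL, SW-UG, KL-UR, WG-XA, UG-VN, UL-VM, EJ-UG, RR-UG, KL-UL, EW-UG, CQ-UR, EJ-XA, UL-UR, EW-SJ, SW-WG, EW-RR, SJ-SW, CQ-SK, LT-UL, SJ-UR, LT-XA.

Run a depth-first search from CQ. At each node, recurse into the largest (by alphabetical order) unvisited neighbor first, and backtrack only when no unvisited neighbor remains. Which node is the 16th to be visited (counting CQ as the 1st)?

LT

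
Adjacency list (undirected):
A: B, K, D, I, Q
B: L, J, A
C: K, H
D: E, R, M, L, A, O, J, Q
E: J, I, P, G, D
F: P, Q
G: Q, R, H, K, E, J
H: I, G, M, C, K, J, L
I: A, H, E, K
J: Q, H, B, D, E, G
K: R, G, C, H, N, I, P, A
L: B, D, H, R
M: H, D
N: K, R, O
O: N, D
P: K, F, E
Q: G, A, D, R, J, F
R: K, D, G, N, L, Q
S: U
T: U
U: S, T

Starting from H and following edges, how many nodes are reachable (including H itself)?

18

BFS from H visits: H, C, G, I, J, K, L, M, E, Q, R, A, B, D, N, P, F, O
Reachable nodes: 18 of 21 total.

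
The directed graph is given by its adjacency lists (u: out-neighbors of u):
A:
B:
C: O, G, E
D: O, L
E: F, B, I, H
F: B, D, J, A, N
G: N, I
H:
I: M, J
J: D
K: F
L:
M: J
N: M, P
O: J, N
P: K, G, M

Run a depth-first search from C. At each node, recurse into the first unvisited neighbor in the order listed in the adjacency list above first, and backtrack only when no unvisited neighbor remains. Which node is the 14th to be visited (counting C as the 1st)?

I

Visit C
C → O
O → J
J → D
D → L
O → N
N → M
N → P
P → K
K → F
F → B
F → A
P → G
G → I
C → E
E → H

Visit order: C, O, J, D, L, N, M, P, K, F, B, A, G, I, E, H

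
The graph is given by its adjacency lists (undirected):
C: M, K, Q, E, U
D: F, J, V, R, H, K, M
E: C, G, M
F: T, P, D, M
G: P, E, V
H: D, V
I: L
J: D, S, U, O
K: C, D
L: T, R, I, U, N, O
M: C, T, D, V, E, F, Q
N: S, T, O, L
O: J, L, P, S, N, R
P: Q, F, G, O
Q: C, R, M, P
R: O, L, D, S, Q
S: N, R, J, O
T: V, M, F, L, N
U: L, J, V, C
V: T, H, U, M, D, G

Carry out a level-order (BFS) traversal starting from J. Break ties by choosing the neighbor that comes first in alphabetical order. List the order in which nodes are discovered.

J → D → O → S → U → F → H → K → M → R → V → L → N → P → C → T → E → Q → G → I

Visit J; enqueue D, O, S, U → queue [D, O, S, U]
Visit D; enqueue F, H, K, M, R, V → queue [O, S, U, F, H, K, M, R, V]
Visit O; enqueue L, N, P → queue [S, U, F, H, K, M, R, V, L, N, P]
Visit S → queue [U, F, H, K, M, R, V, L, N, P]
Visit U; enqueue C → queue [F, H, K, M, R, V, L, N, P, C]
Visit F; enqueue T → queue [H, K, M, R, V, L, N, P, C, T]
Visit H → queue [K, M, R, V, L, N, P, C, T]
Visit K → queue [M, R, V, L, N, P, C, T]
Visit M; enqueue E, Q → queue [R, V, L, N, P, C, T, E, Q]
Visit R → queue [V, L, N, P, C, T, E, Q]
Visit V; enqueue G → queue [L, N, P, C, T, E, Q, G]
Visit L; enqueue I → queue [N, P, C, T, E, Q, G, I]
Visit N → queue [P, C, T, E, Q, G, I]
Visit P → queue [C, T, E, Q, G, I]
Visit C → queue [T, E, Q, G, I]
Visit T → queue [E, Q, G, I]
Visit E → queue [Q, G, I]
Visit Q → queue [G, I]
Visit G → queue [I]
Visit I → queue []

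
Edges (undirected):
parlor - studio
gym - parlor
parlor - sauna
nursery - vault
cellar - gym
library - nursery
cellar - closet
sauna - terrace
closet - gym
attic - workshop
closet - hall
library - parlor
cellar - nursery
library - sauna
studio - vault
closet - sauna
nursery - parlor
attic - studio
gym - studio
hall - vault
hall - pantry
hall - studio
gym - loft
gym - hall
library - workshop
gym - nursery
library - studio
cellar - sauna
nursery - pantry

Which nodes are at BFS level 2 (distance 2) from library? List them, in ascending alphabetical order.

attic, cellar, closet, gym, hall, pantry, terrace, vault

Level 0: library
Level 1: nursery, parlor, sauna, studio, workshop
Level 2: attic, cellar, closet, gym, hall, pantry, terrace, vault
Level 3: loft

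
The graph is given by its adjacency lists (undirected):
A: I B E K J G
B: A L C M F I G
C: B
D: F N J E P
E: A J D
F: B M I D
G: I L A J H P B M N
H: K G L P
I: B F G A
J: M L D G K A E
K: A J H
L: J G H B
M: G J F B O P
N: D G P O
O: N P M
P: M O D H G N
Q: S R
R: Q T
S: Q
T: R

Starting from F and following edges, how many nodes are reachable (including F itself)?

16

BFS from F visits: F, M, I, D, B, P, O, J, G, A, N, E, L, C, H, K
Reachable nodes: 16 of 20 total.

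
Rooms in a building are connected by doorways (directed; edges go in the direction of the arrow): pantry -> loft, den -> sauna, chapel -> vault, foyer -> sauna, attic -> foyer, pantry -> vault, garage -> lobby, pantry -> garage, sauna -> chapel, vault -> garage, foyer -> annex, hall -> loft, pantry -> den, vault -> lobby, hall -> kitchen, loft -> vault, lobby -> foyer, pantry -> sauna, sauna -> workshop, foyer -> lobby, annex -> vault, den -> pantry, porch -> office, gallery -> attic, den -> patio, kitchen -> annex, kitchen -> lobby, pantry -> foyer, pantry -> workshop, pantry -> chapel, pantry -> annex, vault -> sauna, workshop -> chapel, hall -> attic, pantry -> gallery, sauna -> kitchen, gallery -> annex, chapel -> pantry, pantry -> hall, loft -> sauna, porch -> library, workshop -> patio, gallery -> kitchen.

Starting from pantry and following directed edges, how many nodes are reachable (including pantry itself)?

16

BFS from pantry visits: pantry, annex, chapel, den, foyer, gallery, garage, hall, loft, sauna, vault, workshop, patio, lobby, attic, kitchen
Reachable nodes: 16 of 19 total.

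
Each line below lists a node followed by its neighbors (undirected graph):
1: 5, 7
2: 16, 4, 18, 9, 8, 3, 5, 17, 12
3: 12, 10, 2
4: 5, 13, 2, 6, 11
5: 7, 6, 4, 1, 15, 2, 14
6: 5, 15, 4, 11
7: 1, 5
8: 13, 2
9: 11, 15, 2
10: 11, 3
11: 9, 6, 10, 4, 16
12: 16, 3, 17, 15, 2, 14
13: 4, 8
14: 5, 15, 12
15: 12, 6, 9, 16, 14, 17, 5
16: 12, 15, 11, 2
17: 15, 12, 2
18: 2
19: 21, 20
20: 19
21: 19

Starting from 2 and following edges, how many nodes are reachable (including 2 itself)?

18

BFS from 2 visits: 2, 16, 4, 18, 9, 8, 3, 5, 17, 12, 15, 11, 13, 6, 10, 7, 1, 14
Reachable nodes: 18 of 21 total.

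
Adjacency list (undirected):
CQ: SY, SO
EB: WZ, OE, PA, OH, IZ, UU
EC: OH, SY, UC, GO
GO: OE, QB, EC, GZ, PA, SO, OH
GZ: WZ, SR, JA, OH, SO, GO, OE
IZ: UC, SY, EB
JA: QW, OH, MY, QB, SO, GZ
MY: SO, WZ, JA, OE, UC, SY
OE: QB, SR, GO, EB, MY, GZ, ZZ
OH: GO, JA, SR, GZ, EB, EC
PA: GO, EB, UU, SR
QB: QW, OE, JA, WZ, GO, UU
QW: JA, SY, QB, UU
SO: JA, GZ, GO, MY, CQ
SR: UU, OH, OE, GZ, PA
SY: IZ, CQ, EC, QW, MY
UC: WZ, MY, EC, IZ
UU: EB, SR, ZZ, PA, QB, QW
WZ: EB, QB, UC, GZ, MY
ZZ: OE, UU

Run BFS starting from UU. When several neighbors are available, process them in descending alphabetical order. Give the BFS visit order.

UU, ZZ, SR, QW, QB, PA, EB, OE, OH, GZ, SY, JA, WZ, GO, IZ, MY, EC, SO, CQ, UC

Visit UU; enqueue ZZ, SR, QW, QB, PA, EB → queue [ZZ, SR, QW, QB, PA, EB]
Visit ZZ; enqueue OE → queue [SR, QW, QB, PA, EB, OE]
Visit SR; enqueue OH, GZ → queue [QW, QB, PA, EB, OE, OH, GZ]
Visit QW; enqueue SY, JA → queue [QB, PA, EB, OE, OH, GZ, SY, JA]
Visit QB; enqueue WZ, GO → queue [PA, EB, OE, OH, GZ, SY, JA, WZ, GO]
Visit PA → queue [EB, OE, OH, GZ, SY, JA, WZ, GO]
Visit EB; enqueue IZ → queue [OE, OH, GZ, SY, JA, WZ, GO, IZ]
Visit OE; enqueue MY → queue [OH, GZ, SY, JA, WZ, GO, IZ, MY]
Visit OH; enqueue EC → queue [GZ, SY, JA, WZ, GO, IZ, MY, EC]
Visit GZ; enqueue SO → queue [SY, JA, WZ, GO, IZ, MY, EC, SO]
Visit SY; enqueue CQ → queue [JA, WZ, GO, IZ, MY, EC, SO, CQ]
Visit JA → queue [WZ, GO, IZ, MY, EC, SO, CQ]
Visit WZ; enqueue UC → queue [GO, IZ, MY, EC, SO, CQ, UC]
Visit GO → queue [IZ, MY, EC, SO, CQ, UC]
Visit IZ → queue [MY, EC, SO, CQ, UC]
Visit MY → queue [EC, SO, CQ, UC]
Visit EC → queue [SO, CQ, UC]
Visit SO → queue [CQ, UC]
Visit CQ → queue [UC]
Visit UC → queue []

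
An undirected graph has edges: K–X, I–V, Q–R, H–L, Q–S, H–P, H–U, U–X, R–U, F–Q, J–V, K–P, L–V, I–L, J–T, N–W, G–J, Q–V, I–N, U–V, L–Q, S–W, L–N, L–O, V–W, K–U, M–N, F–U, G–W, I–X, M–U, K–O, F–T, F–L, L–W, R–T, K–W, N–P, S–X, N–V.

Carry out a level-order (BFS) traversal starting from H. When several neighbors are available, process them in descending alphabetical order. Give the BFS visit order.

Visit H; enqueue U, P, L → queue [U, P, L]
Visit U; enqueue X, V, R, M, K, F → queue [P, L, X, V, R, M, K, F]
Visit P; enqueue N → queue [L, X, V, R, M, K, F, N]
Visit L; enqueue W, Q, O, I → queue [X, V, R, M, K, F, N, W, Q, O, I]
Visit X; enqueue S → queue [V, R, M, K, F, N, W, Q, O, I, S]
Visit V; enqueue J → queue [R, M, K, F, N, W, Q, O, I, S, J]
Visit R; enqueue T → queue [M, K, F, N, W, Q, O, I, S, J, T]
Visit M → queue [K, F, N, W, Q, O, I, S, J, T]
Visit K → queue [F, N, W, Q, O, I, S, J, T]
Visit F → queue [N, W, Q, O, I, S, J, T]
Visit N → queue [W, Q, O, I, S, J, T]
Visit W; enqueue G → queue [Q, O, I, S, J, T, G]
Visit Q → queue [O, I, S, J, T, G]
Visit O → queue [I, S, J, T, G]
Visit I → queue [S, J, T, G]
Visit S → queue [J, T, G]
Visit J → queue [T, G]
Visit T → queue [G]
Visit G → queue []

H → U → P → L → X → V → R → M → K → F → N → W → Q → O → I → S → J → T → G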